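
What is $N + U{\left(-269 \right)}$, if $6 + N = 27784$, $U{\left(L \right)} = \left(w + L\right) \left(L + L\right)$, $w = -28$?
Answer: $187564$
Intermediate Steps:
$U{\left(L \right)} = 2 L \left(-28 + L\right)$ ($U{\left(L \right)} = \left(-28 + L\right) \left(L + L\right) = \left(-28 + L\right) 2 L = 2 L \left(-28 + L\right)$)
$N = 27778$ ($N = -6 + 27784 = 27778$)
$N + U{\left(-269 \right)} = 27778 + 2 \left(-269\right) \left(-28 - 269\right) = 27778 + 2 \left(-269\right) \left(-297\right) = 27778 + 159786 = 187564$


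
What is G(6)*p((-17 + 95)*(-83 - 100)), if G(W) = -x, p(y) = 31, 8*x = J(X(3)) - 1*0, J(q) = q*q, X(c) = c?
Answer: -279/8 ≈ -34.875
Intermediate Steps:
J(q) = q²
x = 9/8 (x = (3² - 1*0)/8 = (9 + 0)/8 = (⅛)*9 = 9/8 ≈ 1.1250)
G(W) = -9/8 (G(W) = -1*9/8 = -9/8)
G(6)*p((-17 + 95)*(-83 - 100)) = -9/8*31 = -279/8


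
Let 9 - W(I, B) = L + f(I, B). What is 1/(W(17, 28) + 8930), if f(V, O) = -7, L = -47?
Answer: 1/8993 ≈ 0.00011120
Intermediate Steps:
W(I, B) = 63 (W(I, B) = 9 - (-47 - 7) = 9 - 1*(-54) = 9 + 54 = 63)
1/(W(17, 28) + 8930) = 1/(63 + 8930) = 1/8993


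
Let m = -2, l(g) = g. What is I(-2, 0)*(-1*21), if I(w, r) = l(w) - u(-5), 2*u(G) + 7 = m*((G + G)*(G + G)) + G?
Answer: -2184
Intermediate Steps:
u(G) = -7/2 + G/2 - 4*G² (u(G) = -7/2 + (-2*(G + G)*(G + G) + G)/2 = -7/2 + (-2*2*G*2*G + G)/2 = -7/2 + (-8*G² + G)/2 = -7/2 + (G - 8*G²)/2 = -7/2 + (G/2 - 4*G²) = -7/2 + G/2 - 4*G²)
I(w, r) = 106 + w (I(w, r) = w - (-7/2 + (½)*(-5) - 4*(-5)²) = w - (-7/2 - 5/2 - 4*25) = w - (-7/2 - 5/2 - 100) = w - 1*(-106) = w + 106 = 106 + w)
I(-2, 0)*(-1*21) = (106 - 2)*(-1*21) = 104*(-21) = -2184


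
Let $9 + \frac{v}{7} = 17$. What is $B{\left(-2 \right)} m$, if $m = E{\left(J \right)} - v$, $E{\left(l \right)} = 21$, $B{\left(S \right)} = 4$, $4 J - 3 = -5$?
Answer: $-140$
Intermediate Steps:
$J = - \frac{1}{2}$ ($J = \frac{3}{4} + \frac{1}{4} \left(-5\right) = \frac{3}{4} - \frac{5}{4} = - \frac{1}{2} \approx -0.5$)
$v = 56$ ($v = -63 + 7 \cdot 17 = -63 + 119 = 56$)
$m = -35$ ($m = 21 - 56 = -35$)
$B{\left(-2 \right)} m = 4 \left(-35\right) = -140$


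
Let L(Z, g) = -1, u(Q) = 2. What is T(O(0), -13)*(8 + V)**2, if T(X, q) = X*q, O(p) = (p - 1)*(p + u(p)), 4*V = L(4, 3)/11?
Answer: 1601613/968 ≈ 1654.6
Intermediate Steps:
V = -1/44 (V = (-1/11)/4 = (-1*1/11)/4 = (1/4)*(-1/11) = -1/44 ≈ -0.022727)
O(p) = (-1 + p)*(2 + p) (O(p) = (p - 1)*(p + 2) = (-1 + p)*(2 + p))
T(O(0), -13)*(8 + V)**2 = ((-2 + 0 + 0**2)*(-13))*(8 - 1/44)**2 = ((-2 + 0 + 0)*(-13))*(351/44)**2 = -2*(-13)*(123201/1936) = 26*(123201/1936) = 1601613/968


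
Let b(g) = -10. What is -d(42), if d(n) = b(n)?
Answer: 10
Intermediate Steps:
d(n) = -10
-d(42) = -1*(-10) = 10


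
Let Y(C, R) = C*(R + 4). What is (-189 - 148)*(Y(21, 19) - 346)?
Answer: -46169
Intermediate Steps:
Y(C, R) = C*(4 + R)
(-189 - 148)*(Y(21, 19) - 346) = (-189 - 148)*(21*(4 + 19) - 346) = -337*(21*23 - 346) = -337*(483 - 346) = -337*137 = -46169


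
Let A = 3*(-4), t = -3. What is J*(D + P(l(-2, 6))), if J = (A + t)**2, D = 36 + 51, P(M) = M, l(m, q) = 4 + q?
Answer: 21825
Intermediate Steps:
A = -12
D = 87
J = 225 (J = (-12 - 3)**2 = (-15)**2 = 225)
J*(D + P(l(-2, 6))) = 225*(87 + (4 + 6)) = 225*(87 + 10) = 225*97 = 21825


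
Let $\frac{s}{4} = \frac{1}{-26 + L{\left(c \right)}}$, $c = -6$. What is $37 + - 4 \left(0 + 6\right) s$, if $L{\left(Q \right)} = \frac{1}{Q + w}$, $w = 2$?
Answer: $\frac{1423}{35} \approx 40.657$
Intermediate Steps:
$L{\left(Q \right)} = \frac{1}{2 + Q}$ ($L{\left(Q \right)} = \frac{1}{Q + 2} = \frac{1}{2 + Q}$)
$s = - \frac{16}{105}$ ($s = \frac{4}{-26 + \frac{1}{2 - 6}} = \frac{4}{-26 + \frac{1}{-4}} = \frac{4}{-26 - \frac{1}{4}} = \frac{4}{- \frac{105}{4}} = 4 \left(- \frac{4}{105}\right) = - \frac{16}{105} \approx -0.15238$)
$37 + - 4 \left(0 + 6\right) s = 37 + - 4 \left(0 + 6\right) \left(- \frac{16}{105}\right) = 37 + \left(-4\right) 6 \left(- \frac{16}{105}\right) = 37 - - \frac{128}{35} = 37 + \frac{128}{35} = \frac{1423}{35}$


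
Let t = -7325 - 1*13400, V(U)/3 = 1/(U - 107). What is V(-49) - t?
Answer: 1077699/52 ≈ 20725.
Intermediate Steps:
V(U) = 3/(-107 + U) (V(U) = 3/(U - 107) = 3/(-107 + U))
t = -20725 (t = -7325 - 13400 = -20725)
V(-49) - t = 3/(-107 - 49) - 1*(-20725) = 3/(-156) + 20725 = 3*(-1/156) + 20725 = -1/52 + 20725 = 1077699/52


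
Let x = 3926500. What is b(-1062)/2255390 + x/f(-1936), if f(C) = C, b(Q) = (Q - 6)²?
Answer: -1106697573367/545804380 ≈ -2027.6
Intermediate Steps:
b(Q) = (-6 + Q)²
b(-1062)/2255390 + x/f(-1936) = (-6 - 1062)²/2255390 + 3926500/(-1936) = (-1068)²*(1/2255390) + 3926500*(-1/1936) = 1140624*(1/2255390) - 981625/484 = 570312/1127695 - 981625/484 = -1106697573367/545804380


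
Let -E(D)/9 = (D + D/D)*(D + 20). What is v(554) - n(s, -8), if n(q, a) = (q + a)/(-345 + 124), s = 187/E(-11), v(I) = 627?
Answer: 112232977/179010 ≈ 626.96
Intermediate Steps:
E(D) = -9*(1 + D)*(20 + D) (E(D) = -9*(D + D/D)*(D + 20) = -9*(D + 1)*(20 + D) = -9*(1 + D)*(20 + D))
s = 187/810 (s = 187/(-180 - 189*(-11) - 9*(-11)²) = 187/(-180 + 2079 - 9*121) = 187/(-180 + 2079 - 1089) = 187/810 ≈ 0.23086)
n(q, a) = -a/221 - q/221 (n(q, a) = (a + q)/(-221) = (a + q)*(-1/221) = -a/221 - q/221)
v(554) - n(s, -8) = 627 - (-1/221*(-8) - 1/221*187/810) = 627 - (8/221 - 11/10530) = 627 - 1*6293/179010 = 627 - 6293/179010 = 112232977/179010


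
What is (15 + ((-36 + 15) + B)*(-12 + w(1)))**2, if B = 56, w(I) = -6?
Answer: 378225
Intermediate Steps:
(15 + ((-36 + 15) + B)*(-12 + w(1)))**2 = (15 + ((-36 + 15) + 56)*(-12 - 6))**2 = (15 + (-21 + 56)*(-18))**2 = (15 + 35*(-18))**2 = (15 - 630)**2 = (-615)**2 = 378225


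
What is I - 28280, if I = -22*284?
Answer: -34528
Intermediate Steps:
I = -6248
I - 28280 = -6248 - 28280 = -34528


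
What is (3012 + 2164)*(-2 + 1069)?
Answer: 5522792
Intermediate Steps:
(3012 + 2164)*(-2 + 1069) = 5176*1067 = 5522792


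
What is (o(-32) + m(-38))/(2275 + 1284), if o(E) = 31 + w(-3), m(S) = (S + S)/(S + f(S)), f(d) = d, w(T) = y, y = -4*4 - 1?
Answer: 15/3559 ≈ 0.0042147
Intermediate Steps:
y = -17 (y = -16 - 1 = -17)
w(T) = -17
m(S) = 1 (m(S) = (S + S)/(S + S) = (2*S)/((2*S)) = (2*S)*(1/(2*S)) = 1)
o(E) = 14 (o(E) = 31 - 17 = 14)
(o(-32) + m(-38))/(2275 + 1284) = (14 + 1)/(2275 + 1284) = 15/3559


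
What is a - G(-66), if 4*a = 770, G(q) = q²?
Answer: -8327/2 ≈ -4163.5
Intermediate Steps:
a = 385/2 (a = (¼)*770 = 385/2 ≈ 192.50)
a - G(-66) = 385/2 - 1*(-66)² = 385/2 - 1*4356 = 385/2 - 4356 = -8327/2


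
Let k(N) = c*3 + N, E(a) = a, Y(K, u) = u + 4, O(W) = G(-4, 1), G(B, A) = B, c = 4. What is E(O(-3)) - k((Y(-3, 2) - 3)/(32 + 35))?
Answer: -1075/67 ≈ -16.045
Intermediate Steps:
O(W) = -4
Y(K, u) = 4 + u
k(N) = 12 + N (k(N) = 4*3 + N = 12 + N)
E(O(-3)) - k((Y(-3, 2) - 3)/(32 + 35)) = -4 - (12 + ((4 + 2) - 3)/(32 + 35)) = -4 - (12 + (6 - 3)/67) = -4 - (12 + 3*(1/67)) = -4 - (12 + 3/67) = -4 - 1*807/67 = -4 - 807/67 = -1075/67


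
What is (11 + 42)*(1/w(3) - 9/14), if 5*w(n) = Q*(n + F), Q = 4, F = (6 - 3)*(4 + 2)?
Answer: -371/12 ≈ -30.917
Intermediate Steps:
F = 18 (F = 3*6 = 18)
w(n) = 72/5 + 4*n/5 (w(n) = (4*(n + 18))/5 = (4*(18 + n))/5 = (72 + 4*n)/5 = 72/5 + 4*n/5)
(11 + 42)*(1/w(3) - 9/14) = (11 + 42)*(1/(72/5 + (⅘)*3) - 9/14) = 53*(1/(72/5 + 12/5) - 9*1/14) = 53*(1/(84/5) - 9/14) = 53*(1*(5/84) - 9/14) = 53*(5/84 - 9/14) = 53*(-7/12) = -371/12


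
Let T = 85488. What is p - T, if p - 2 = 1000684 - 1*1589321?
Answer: -674123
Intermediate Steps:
p = -588635 (p = 2 + (1000684 - 1*1589321) = 2 + (1000684 - 1589321) = 2 - 588637 = -588635)
p - T = -588635 - 1*85488 = -588635 - 85488 = -674123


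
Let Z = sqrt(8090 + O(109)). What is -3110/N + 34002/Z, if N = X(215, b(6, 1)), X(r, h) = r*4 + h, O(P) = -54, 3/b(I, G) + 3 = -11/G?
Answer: -43540/12037 + 17001*sqrt(41)/287 ≈ 375.68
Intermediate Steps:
b(I, G) = 3/(-3 - 11/G)
X(r, h) = h + 4*r (X(r, h) = 4*r + h = h + 4*r)
N = 12037/14 (N = -3*1/(11 + 3*1) + 4*215 = -3*1/(11 + 3) + 860 = -3*1/14 + 860 = -3*1*1/14 + 860 = -3/14 + 860 = 12037/14 ≈ 859.79)
Z = 14*sqrt(41) (Z = sqrt(8090 - 54) = sqrt(8036) = 14*sqrt(41) ≈ 89.644)
-3110/N + 34002/Z = -3110/12037/14 + 34002/((14*sqrt(41))) = -3110*14/12037 + 34002*(sqrt(41)/574) = -43540/12037 + 17001*sqrt(41)/287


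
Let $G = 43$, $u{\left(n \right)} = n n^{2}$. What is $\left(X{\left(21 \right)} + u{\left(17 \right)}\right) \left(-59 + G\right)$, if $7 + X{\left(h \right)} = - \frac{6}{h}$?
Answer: $- \frac{549440}{7} \approx -78491.0$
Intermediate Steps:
$X{\left(h \right)} = -7 - \frac{6}{h}$
$u{\left(n \right)} = n^{3}$
$\left(X{\left(21 \right)} + u{\left(17 \right)}\right) \left(-59 + G\right) = \left(\left(-7 - \frac{6}{21}\right) + 17^{3}\right) \left(-59 + 43\right) = \left(\left(-7 - \frac{2}{7}\right) + 4913\right) \left(-16\right) = \left(- \frac{51}{7} + 4913\right) \left(-16\right) = \frac{34340}{7} \left(-16\right) = - \frac{549440}{7}$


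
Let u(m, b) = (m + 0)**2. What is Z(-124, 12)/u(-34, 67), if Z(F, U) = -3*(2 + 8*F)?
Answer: 1485/578 ≈ 2.5692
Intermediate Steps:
Z(F, U) = -6 - 24*F
u(m, b) = m**2
Z(-124, 12)/u(-34, 67) = (-6 - 24*(-124))/((-34)**2) = (-6 + 2976)/1156 = 2970*(1/1156) = 1485/578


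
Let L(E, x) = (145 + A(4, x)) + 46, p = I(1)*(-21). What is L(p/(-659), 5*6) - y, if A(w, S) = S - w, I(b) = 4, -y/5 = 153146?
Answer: 765947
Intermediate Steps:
y = -765730 (y = -5*153146 = -765730)
p = -84 (p = 4*(-21) = -84)
L(E, x) = 187 + x (L(E, x) = (145 + (x - 1*4)) + 46 = (145 + (x - 4)) + 46 = (145 + (-4 + x)) + 46 = (141 + x) + 46 = 187 + x)
L(p/(-659), 5*6) - y = (187 + 5*6) - 1*(-765730) = (187 + 30) + 765730 = 217 + 765730 = 765947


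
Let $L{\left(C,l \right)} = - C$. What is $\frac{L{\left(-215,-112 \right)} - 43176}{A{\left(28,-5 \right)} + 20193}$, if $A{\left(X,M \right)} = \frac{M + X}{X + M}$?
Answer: $- \frac{42961}{20194} \approx -2.1274$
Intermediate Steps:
$A{\left(X,M \right)} = 1$ ($A{\left(X,M \right)} = \frac{M + X}{M + X} = 1$)
$\frac{L{\left(-215,-112 \right)} - 43176}{A{\left(28,-5 \right)} + 20193} = \frac{\left(-1\right) \left(-215\right) - 43176}{1 + 20193} = \frac{215 - 43176}{20194} = \left(-42961\right) \frac{1}{20194} = - \frac{42961}{20194}$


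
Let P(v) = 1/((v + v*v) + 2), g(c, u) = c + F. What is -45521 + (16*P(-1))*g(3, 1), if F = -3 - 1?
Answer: -45529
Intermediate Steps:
F = -4
g(c, u) = -4 + c (g(c, u) = c - 4 = -4 + c)
P(v) = 1/(2 + v + v**2) (P(v) = 1/((v + v**2) + 2) = 1/(2 + v + v**2))
-45521 + (16*P(-1))*g(3, 1) = -45521 + (16/(2 - 1 + (-1)**2))*(-4 + 3) = -45521 + (16/(2 - 1 + 1))*(-1) = -45521 + (16/2)*(-1) = -45521 + (16*(1/2))*(-1) = -45521 + 8*(-1) = -45521 - 8 = -45529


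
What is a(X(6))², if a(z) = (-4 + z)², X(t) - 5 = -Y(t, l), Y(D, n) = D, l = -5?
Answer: 625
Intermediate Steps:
X(t) = 5 - t
a(X(6))² = ((-4 + (5 - 1*6))²)² = ((-4 + (5 - 6))²)² = ((-4 - 1)²)² = ((-5)²)² = 25² = 625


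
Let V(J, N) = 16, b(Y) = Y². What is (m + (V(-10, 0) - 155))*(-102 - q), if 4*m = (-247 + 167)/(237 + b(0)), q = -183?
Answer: -890001/79 ≈ -11266.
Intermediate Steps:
m = -20/237 (m = ((-247 + 167)/(237 + 0²))/4 = (-80/(237 + 0))/4 = (-80/237)/4 = (-80*1/237)/4 = (¼)*(-80/237) = -20/237 ≈ -0.084388)
(m + (V(-10, 0) - 155))*(-102 - q) = (-20/237 + (16 - 155))*(-102 - 1*(-183)) = (-20/237 - 139)*(-102 + 183) = -32963/237*81 = -890001/79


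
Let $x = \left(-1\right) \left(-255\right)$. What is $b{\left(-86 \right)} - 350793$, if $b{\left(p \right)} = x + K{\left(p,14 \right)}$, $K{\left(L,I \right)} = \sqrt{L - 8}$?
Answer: $-350538 + i \sqrt{94} \approx -3.5054 \cdot 10^{5} + 9.6954 i$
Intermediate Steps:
$x = 255$
$K{\left(L,I \right)} = \sqrt{-8 + L}$
$b{\left(p \right)} = 255 + \sqrt{-8 + p}$
$b{\left(-86 \right)} - 350793 = \left(255 + \sqrt{-8 - 86}\right) - 350793 = \left(255 + \sqrt{-94}\right) - 350793 = \left(255 + i \sqrt{94}\right) - 350793 = -350538 + i \sqrt{94}$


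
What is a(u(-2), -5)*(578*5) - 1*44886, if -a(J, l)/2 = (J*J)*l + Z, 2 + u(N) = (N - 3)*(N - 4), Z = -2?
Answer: 22624274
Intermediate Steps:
u(N) = -2 + (-4 + N)*(-3 + N) (u(N) = -2 + (N - 3)*(N - 4) = -2 + (-3 + N)*(-4 + N) = -2 + (-4 + N)*(-3 + N))
a(J, l) = 4 - 2*l*J**2 (a(J, l) = -2*((J*J)*l - 2) = -2*(J**2*l - 2) = -2*(l*J**2 - 2) = -2*(-2 + l*J**2) = 4 - 2*l*J**2)
a(u(-2), -5)*(578*5) - 1*44886 = (4 - 2*(-5)*(10 + (-2)**2 - 7*(-2))**2)*(578*5) - 1*44886 = (4 - 2*(-5)*(10 + 4 + 14)**2)*2890 - 44886 = (4 - 2*(-5)*28**2)*2890 - 44886 = (4 - 2*(-5)*784)*2890 - 44886 = (4 + 7840)*2890 - 44886 = 7844*2890 - 44886 = 22669160 - 44886 = 22624274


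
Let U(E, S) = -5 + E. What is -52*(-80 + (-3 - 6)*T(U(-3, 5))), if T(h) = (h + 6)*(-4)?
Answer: 7904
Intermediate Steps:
T(h) = -24 - 4*h (T(h) = (6 + h)*(-4) = -24 - 4*h)
-52*(-80 + (-3 - 6)*T(U(-3, 5))) = -52*(-80 + (-3 - 6)*(-24 - 4*(-5 - 3))) = -52*(-80 - 9*(-24 - 4*(-8))) = -52*(-80 - 9*(-24 + 32)) = -52*(-80 - 9*8) = -52*(-80 - 72) = -52*(-152) = 7904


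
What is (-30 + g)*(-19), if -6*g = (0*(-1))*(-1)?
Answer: 570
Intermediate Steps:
g = 0 (g = -0*(-1)*(-1)/6 = -0*(-1) = -⅙*0 = 0)
(-30 + g)*(-19) = (-30 + 0)*(-19) = -30*(-19) = 570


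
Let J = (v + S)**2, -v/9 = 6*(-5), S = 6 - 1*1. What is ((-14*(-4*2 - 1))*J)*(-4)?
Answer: -38115000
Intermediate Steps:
S = 5 (S = 6 - 1 = 5)
v = 270 (v = -54*(-5) = -9*(-30) = 270)
J = 75625 (J = (270 + 5)**2 = 275**2 = 75625)
((-14*(-4*2 - 1))*J)*(-4) = (-14*(-4*2 - 1)*75625)*(-4) = (-14*(-8 - 1)*75625)*(-4) = (-14*(-9)*75625)*(-4) = (126*75625)*(-4) = 9528750*(-4) = -38115000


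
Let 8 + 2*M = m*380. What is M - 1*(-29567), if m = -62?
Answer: 17783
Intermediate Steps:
M = -11784 (M = -4 + (-62*380)/2 = -4 + (1/2)*(-23560) = -4 - 11780 = -11784)
M - 1*(-29567) = -11784 - 1*(-29567) = -11784 + 29567 = 17783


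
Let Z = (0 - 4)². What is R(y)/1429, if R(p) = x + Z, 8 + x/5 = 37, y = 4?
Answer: 161/1429 ≈ 0.11267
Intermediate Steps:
x = 145 (x = -40 + 5*37 = -40 + 185 = 145)
Z = 16 (Z = (-4)² = 16)
R(p) = 161 (R(p) = 145 + 16 = 161)
R(y)/1429 = 161/1429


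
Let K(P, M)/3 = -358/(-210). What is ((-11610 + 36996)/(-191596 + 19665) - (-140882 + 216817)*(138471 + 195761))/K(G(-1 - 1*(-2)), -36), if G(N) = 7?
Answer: -152725747184076710/30775649 ≈ -4.9625e+9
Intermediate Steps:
K(P, M) = 179/35 (K(P, M) = 3*(-358/(-210)) = 3*(-358*(-1/210)) = 3*(179/105) = 179/35)
((-11610 + 36996)/(-191596 + 19665) - (-140882 + 216817)*(138471 + 195761))/K(G(-1 - 1*(-2)), -36) = ((-11610 + 36996)/(-191596 + 19665) - (-140882 + 216817)*(138471 + 195761))/(179/35) = (25386/(-171931) - 75935*334232)*(35/179) = (25386*(-1/171931) - 1*25379906920)*(35/179) = (-25386/171931 - 25379906920)*(35/179) = -4363592776687906/171931*35/179 = -152725747184076710/30775649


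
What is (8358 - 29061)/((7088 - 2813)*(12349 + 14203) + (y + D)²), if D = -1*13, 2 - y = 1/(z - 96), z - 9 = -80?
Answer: -192461989/1055226061032 ≈ -0.00018239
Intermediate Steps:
z = -71 (z = 9 - 80 = -71)
y = 335/167 (y = 2 - 1/(-71 - 96) = 2 - 1/(-167) = 2 - 1*(-1/167) = 2 + 1/167 = 335/167 ≈ 2.0060)
D = -13
(8358 - 29061)/((7088 - 2813)*(12349 + 14203) + (y + D)²) = (8358 - 29061)/((7088 - 2813)*(12349 + 14203) + (335/167 - 13)²) = -20703/(4275*26552 + (-1836/167)²) = -20703/(113509800 + 3370896/27889) = -20703/3165678183096/27889 = -20703*27889/3165678183096 = -192461989/1055226061032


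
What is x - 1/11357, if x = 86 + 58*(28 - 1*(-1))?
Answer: 20079175/11357 ≈ 1768.0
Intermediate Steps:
x = 1768 (x = 86 + 58*(28 + 1) = 86 + 58*29 = 86 + 1682 = 1768)
x - 1/11357 = 1768 - 1/11357 = 20079175/11357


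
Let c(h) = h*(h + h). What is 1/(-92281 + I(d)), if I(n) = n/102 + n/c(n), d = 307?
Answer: -15657/1444796467 ≈ -1.0837e-5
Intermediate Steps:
c(h) = 2*h² (c(h) = h*(2*h) = 2*h²)
I(n) = 1/(2*n) + n/102 (I(n) = n/102 + n/((2*n²)) = n*(1/102) + n*(1/(2*n²)) = n/102 + 1/(2*n) = 1/(2*n) + n/102)
1/(-92281 + I(d)) = 1/(-92281 + (1/102)*(51 + 307²)/307) = 1/(-92281 + (1/102)*(1/307)*(51 + 94249)) = 1/(-92281 + (1/102)*(1/307)*94300) = 1/(-92281 + 47150/15657) = 1/(-1444796467/15657) = -15657/1444796467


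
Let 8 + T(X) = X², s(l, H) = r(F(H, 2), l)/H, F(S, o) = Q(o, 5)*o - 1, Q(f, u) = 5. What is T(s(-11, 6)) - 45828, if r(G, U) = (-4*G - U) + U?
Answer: -45800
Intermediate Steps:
F(S, o) = -1 + 5*o (F(S, o) = 5*o - 1 = -1 + 5*o)
r(G, U) = -4*G (r(G, U) = (-U - 4*G) + U = -4*G)
s(l, H) = -36/H (s(l, H) = (-4*(-1 + 5*2))/H = (-4*(-1 + 10))/H = (-4*9)/H = -36/H)
T(X) = -8 + X²
T(s(-11, 6)) - 45828 = (-8 + (-36/6)²) - 45828 = (-8 + (-36*⅙)²) - 45828 = (-8 + (-6)²) - 45828 = (-8 + 36) - 45828 = 28 - 45828 = -45800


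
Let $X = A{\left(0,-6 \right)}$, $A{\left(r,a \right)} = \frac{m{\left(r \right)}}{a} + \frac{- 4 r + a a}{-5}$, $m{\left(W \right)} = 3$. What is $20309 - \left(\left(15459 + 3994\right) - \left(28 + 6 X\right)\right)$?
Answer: $\frac{4189}{5} \approx 837.8$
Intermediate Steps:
$A{\left(r,a \right)} = \frac{3}{a} - \frac{a^{2}}{5} + \frac{4 r}{5}$ ($A{\left(r,a \right)} = \frac{3}{a} + \frac{- 4 r + a a}{-5} = \frac{3}{a} + \left(- 4 r + a^{2}\right) \left(- \frac{1}{5}\right) = \frac{3}{a} + \left(a^{2} - 4 r\right) \left(- \frac{1}{5}\right) = \frac{3}{a} - \left(- \frac{4 r}{5} + \frac{a^{2}}{5}\right) = \frac{3}{a} - \frac{a^{2}}{5} + \frac{4 r}{5}$)
$X = - \frac{77}{10}$ ($X = \frac{15 - - 6 \left(\left(-6\right)^{2} - 0\right)}{5 \left(-6\right)} = \frac{1}{5} \left(- \frac{1}{6}\right) \left(15 - - 6 \left(36 + 0\right)\right) = \frac{1}{5} \left(- \frac{1}{6}\right) \left(15 - \left(-6\right) 36\right) = \frac{1}{5} \left(- \frac{1}{6}\right) \left(15 + 216\right) = \frac{1}{5} \left(- \frac{1}{6}\right) 231 = - \frac{77}{10} \approx -7.7$)
$20309 - \left(\left(15459 + 3994\right) - \left(28 + 6 X\right)\right) = 20309 - \left(\left(15459 + 3994\right) - - \frac{91}{5}\right) = 20309 - \left(19453 + \left(-28 + \frac{231}{5}\right)\right) = 20309 - \left(19453 + \frac{91}{5}\right) = 20309 - \frac{97356}{5} = \frac{4189}{5}$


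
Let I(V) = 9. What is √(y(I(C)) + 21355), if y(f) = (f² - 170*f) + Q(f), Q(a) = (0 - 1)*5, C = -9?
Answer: √19901 ≈ 141.07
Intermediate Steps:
Q(a) = -5 (Q(a) = -1*5 = -5)
y(f) = -5 + f² - 170*f (y(f) = (f² - 170*f) - 5 = -5 + f² - 170*f)
√(y(I(C)) + 21355) = √((-5 + 9² - 170*9) + 21355) = √((-5 + 81 - 1530) + 21355) = √(-1454 + 21355) = √19901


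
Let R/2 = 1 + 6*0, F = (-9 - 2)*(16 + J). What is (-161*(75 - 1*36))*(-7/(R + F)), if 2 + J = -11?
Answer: -43953/31 ≈ -1417.8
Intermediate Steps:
J = -13 (J = -2 - 11 = -13)
F = -33 (F = (-9 - 2)*(16 - 13) = -11*3 = -33)
R = 2 (R = 2*(1 + 6*0) = 2*(1 + 0) = 2*1 = 2)
(-161*(75 - 1*36))*(-7/(R + F)) = (-161*(75 - 1*36))*(-7/(2 - 33)) = (-161*(75 - 36))*(-7/(-31)) = (-161*39)*(-7*(-1/31)) = -6279*7/31 = -43953/31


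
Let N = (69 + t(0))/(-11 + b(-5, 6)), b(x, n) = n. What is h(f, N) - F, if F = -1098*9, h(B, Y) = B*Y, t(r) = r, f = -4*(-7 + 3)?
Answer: 48306/5 ≈ 9661.2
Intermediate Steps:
f = 16 (f = -4*(-4) = 16)
N = -69/5 (N = (69 + 0)/(-11 + 6) = 69/(-5) = 69*(-⅕) = -69/5 ≈ -13.800)
F = -9882
h(f, N) - F = 16*(-69/5) - 1*(-9882) = -1104/5 + 9882 = 48306/5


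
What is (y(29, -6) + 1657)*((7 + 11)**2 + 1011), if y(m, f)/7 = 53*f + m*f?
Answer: -2385645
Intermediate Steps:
y(m, f) = 371*f + 7*f*m (y(m, f) = 7*(53*f + m*f) = 7*(53*f + f*m) = 371*f + 7*f*m)
(y(29, -6) + 1657)*((7 + 11)**2 + 1011) = (7*(-6)*(53 + 29) + 1657)*((7 + 11)**2 + 1011) = (7*(-6)*82 + 1657)*(18**2 + 1011) = (-3444 + 1657)*(324 + 1011) = -1787*1335 = -2385645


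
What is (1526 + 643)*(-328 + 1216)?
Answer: 1926072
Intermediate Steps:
(1526 + 643)*(-328 + 1216) = 2169*888 = 1926072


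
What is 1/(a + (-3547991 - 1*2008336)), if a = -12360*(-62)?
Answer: -1/4790007 ≈ -2.0877e-7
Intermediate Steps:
a = 766320
1/(a + (-3547991 - 1*2008336)) = 1/(766320 + (-3547991 - 1*2008336)) = 1/(766320 + (-3547991 - 2008336)) = 1/(766320 - 5556327) = 1/(-4790007) = -1/4790007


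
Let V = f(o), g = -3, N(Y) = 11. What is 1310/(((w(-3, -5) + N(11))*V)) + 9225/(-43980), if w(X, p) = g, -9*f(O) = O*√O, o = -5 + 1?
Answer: -615/2932 - 5895*I/32 ≈ -0.20975 - 184.22*I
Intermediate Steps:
o = -4
f(O) = -O^(3/2)/9 (f(O) = -O*√O/9 = -O^(3/2)/9)
w(X, p) = -3
V = 8*I/9 (V = -(-8)*I/9 = 8*I/9 ≈ 0.88889*I)
1310/(((w(-3, -5) + N(11))*V)) + 9225/(-43980) = 1310/(((-3 + 11)*(8*I/9))) + 9225/(-43980) = 1310/((8*(8*I/9))) + 9225*(-1/43980) = 1310/((64*I/9)) - 615/2932 = 1310*(-9*I/64) - 615/2932 = -5895*I/32 - 615/2932 = -615/2932 - 5895*I/32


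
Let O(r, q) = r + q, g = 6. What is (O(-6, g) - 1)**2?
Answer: 1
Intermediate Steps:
O(r, q) = q + r
(O(-6, g) - 1)**2 = ((6 - 6) - 1)**2 = (0 - 1)**2 = (-1)**2 = 1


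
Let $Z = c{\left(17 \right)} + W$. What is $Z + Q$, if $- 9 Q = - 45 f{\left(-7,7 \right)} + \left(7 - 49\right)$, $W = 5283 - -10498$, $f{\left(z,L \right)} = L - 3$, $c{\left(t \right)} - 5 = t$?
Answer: $\frac{47483}{3} \approx 15828.0$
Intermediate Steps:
$c{\left(t \right)} = 5 + t$
$f{\left(z,L \right)} = -3 + L$
$W = 15781$ ($W = 5283 + 10498 = 15781$)
$Z = 15803$ ($Z = \left(5 + 17\right) + 15781 = 22 + 15781 = 15803$)
$Q = \frac{74}{3}$ ($Q = - \frac{- 45 \left(-3 + 7\right) + \left(7 - 49\right)}{9} = - \frac{\left(-45\right) 4 - 42}{9} = - \frac{-180 - 42}{9} = \left(- \frac{1}{9}\right) \left(-222\right) = \frac{74}{3} \approx 24.667$)
$Z + Q = 15803 + \frac{74}{3} = \frac{47483}{3}$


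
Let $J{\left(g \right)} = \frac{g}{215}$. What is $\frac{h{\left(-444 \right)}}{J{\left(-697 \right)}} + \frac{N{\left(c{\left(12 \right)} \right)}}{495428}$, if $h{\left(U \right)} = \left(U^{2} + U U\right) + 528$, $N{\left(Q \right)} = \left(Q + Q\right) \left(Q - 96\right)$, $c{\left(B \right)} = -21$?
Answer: $- \frac{21026458035471}{172656658} \approx -1.2178 \cdot 10^{5}$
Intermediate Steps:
$N{\left(Q \right)} = 2 Q \left(-96 + Q\right)$
$J{\left(g \right)} = \frac{g}{215}$ ($J{\left(g \right)} = g \frac{1}{215} = \frac{g}{215}$)
$h{\left(U \right)} = 528 + 2 U^{2}$ ($h{\left(U \right)} = \left(U^{2} + U^{2}\right) + 528 = 2 U^{2} + 528 = 528 + 2 U^{2}$)
$\frac{h{\left(-444 \right)}}{J{\left(-697 \right)}} + \frac{N{\left(c{\left(12 \right)} \right)}}{495428} = \frac{528 + 2 \left(-444\right)^{2}}{\frac{1}{215} \left(-697\right)} + \frac{2 \left(-21\right) \left(-96 - 21\right)}{495428} = \frac{528 + 2 \cdot 197136}{- \frac{697}{215}} + 2 \left(-21\right) \left(-117\right) \frac{1}{495428} = \left(528 + 394272\right) \left(- \frac{215}{697}\right) + 4914 \cdot \frac{1}{495428} = 394800 \left(- \frac{215}{697}\right) + \frac{2457}{247714} = - \frac{84882000}{697} + \frac{2457}{247714} = - \frac{21026458035471}{172656658}$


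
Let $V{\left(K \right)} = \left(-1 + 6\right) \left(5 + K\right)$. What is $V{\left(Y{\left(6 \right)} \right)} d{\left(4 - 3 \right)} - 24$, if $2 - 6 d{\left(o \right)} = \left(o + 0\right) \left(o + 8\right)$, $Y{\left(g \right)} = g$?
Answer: $- \frac{529}{6} \approx -88.167$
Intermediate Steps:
$d{\left(o \right)} = \frac{1}{3} - \frac{o \left(8 + o\right)}{6}$ ($d{\left(o \right)} = \frac{1}{3} - \frac{\left(o + 0\right) \left(o + 8\right)}{6} = \frac{1}{3} - \frac{o \left(8 + o\right)}{6}$)
$V{\left(K \right)} = 25 + 5 K$ ($V{\left(K \right)} = 5 \left(5 + K\right) = 25 + 5 K$)
$V{\left(Y{\left(6 \right)} \right)} d{\left(4 - 3 \right)} - 24 = \left(25 + 5 \cdot 6\right) \left(\frac{1}{3} - \frac{4 \left(4 - 3\right)}{3} - \frac{\left(4 - 3\right)^{2}}{6}\right) - 24 = \left(25 + 30\right) \left(\frac{1}{3} - \frac{4}{3} - \frac{1^{2}}{6}\right) - 24 = 55 \left(\frac{1}{3} - \frac{4}{3} - \frac{1}{6}\right) - 24 = 55 \left(- \frac{7}{6}\right) - 24 = - \frac{385}{6} - 24 = - \frac{529}{6}$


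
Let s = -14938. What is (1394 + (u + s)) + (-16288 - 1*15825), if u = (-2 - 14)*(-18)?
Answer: -45369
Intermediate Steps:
u = 288 (u = -16*(-18) = 288)
(1394 + (u + s)) + (-16288 - 1*15825) = (1394 + (288 - 14938)) + (-16288 - 1*15825) = (1394 - 14650) + (-16288 - 15825) = -13256 - 32113 = -45369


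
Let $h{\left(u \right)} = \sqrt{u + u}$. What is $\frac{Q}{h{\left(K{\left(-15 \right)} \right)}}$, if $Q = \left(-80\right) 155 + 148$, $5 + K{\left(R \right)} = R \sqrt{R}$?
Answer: $- \frac{6126 \sqrt{10}}{5 \sqrt{-1 - 3 i \sqrt{15}}} \approx -767.08 - 835.93 i$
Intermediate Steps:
$K{\left(R \right)} = -5 + R^{\frac{3}{2}}$ ($K{\left(R \right)} = -5 + R \sqrt{R} = -5 + R^{\frac{3}{2}}$)
$h{\left(u \right)} = \sqrt{2} \sqrt{u}$ ($h{\left(u \right)} = \sqrt{2 u} = \sqrt{2} \sqrt{u}$)
$Q = -12252$ ($Q = -12400 + 148 = -12252$)
$\frac{Q}{h{\left(K{\left(-15 \right)} \right)}} = - \frac{12252}{\sqrt{2} \sqrt{-5 + \left(-15\right)^{\frac{3}{2}}}} = - \frac{12252}{\sqrt{2} \sqrt{-5 - 15 i \sqrt{15}}} = - 12252 \frac{\sqrt{2}}{2 \sqrt{-5 - 15 i \sqrt{15}}} = - \frac{6126 \sqrt{2}}{\sqrt{-5 - 15 i \sqrt{15}}}$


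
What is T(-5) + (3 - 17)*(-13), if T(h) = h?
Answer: 177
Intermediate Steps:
T(-5) + (3 - 17)*(-13) = -5 + (3 - 17)*(-13) = -5 - 14*(-13) = -5 + 182 = 177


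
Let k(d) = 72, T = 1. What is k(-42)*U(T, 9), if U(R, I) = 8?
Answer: 576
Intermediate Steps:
k(-42)*U(T, 9) = 72*8 = 576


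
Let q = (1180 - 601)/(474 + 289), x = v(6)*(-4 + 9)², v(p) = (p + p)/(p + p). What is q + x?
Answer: 19654/763 ≈ 25.759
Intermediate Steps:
v(p) = 1 (v(p) = (2*p)/((2*p)) = (2*p)*(1/(2*p)) = 1)
x = 25 (x = 1*(-4 + 9)² = 1*5² = 1*25 = 25)
q = 579/763 ≈ 0.75885
q + x = 579/763 + 25 = 19654/763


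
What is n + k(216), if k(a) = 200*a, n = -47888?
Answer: -4688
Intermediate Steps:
n + k(216) = -47888 + 200*216 = -47888 + 43200 = -4688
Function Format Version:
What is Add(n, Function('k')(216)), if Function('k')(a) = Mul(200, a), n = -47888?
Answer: -4688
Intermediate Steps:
Add(n, Function('k')(216)) = Add(-47888, Mul(200, 216)) = Add(-47888, 43200) = -4688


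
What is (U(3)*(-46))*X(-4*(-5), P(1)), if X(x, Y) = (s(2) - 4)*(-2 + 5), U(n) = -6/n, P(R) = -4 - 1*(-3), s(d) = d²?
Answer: 0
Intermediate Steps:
P(R) = -1 (P(R) = -4 + 3 = -1)
X(x, Y) = 0 (X(x, Y) = (2² - 4)*(-2 + 5) = (4 - 4)*3 = 0*3 = 0)
(U(3)*(-46))*X(-4*(-5), P(1)) = (-6/3*(-46))*0 = (-6*⅓*(-46))*0 = -2*(-46)*0 = 92*0 = 0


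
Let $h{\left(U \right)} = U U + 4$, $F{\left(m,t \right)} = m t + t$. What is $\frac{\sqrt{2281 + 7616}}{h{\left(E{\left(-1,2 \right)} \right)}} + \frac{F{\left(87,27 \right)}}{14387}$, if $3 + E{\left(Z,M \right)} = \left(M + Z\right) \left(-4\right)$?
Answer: $\frac{2376}{14387} + \frac{\sqrt{9897}}{53} \approx 2.0422$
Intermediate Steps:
$E{\left(Z,M \right)} = -3 - 4 M - 4 Z$ ($E{\left(Z,M \right)} = -3 + \left(M + Z\right) \left(-4\right) = -3 - \left(4 M + 4 Z\right) = -3 - 4 M - 4 Z$)
$F{\left(m,t \right)} = t + m t$
$h{\left(U \right)} = 4 + U^{2}$ ($h{\left(U \right)} = U^{2} + 4 = 4 + U^{2}$)
$\frac{\sqrt{2281 + 7616}}{h{\left(E{\left(-1,2 \right)} \right)}} + \frac{F{\left(87,27 \right)}}{14387} = \frac{\sqrt{2281 + 7616}}{4 + \left(-3 - 8 - -4\right)^{2}} + \frac{27 \left(1 + 87\right)}{14387} = \frac{\sqrt{9897}}{4 + \left(-3 - 8 + 4\right)^{2}} + 27 \cdot 88 \cdot \frac{1}{14387} = \frac{\sqrt{9897}}{4 + \left(-7\right)^{2}} + 2376 \cdot \frac{1}{14387} = \frac{\sqrt{9897}}{4 + 49} + \frac{2376}{14387} = \frac{\sqrt{9897}}{53} + \frac{2376}{14387} = \frac{2376}{14387} + \frac{\sqrt{9897}}{53}$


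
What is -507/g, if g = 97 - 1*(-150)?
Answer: -39/19 ≈ -2.0526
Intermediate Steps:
g = 247 (g = 97 + 150 = 247)
-507/g = -507/247 = -507*1/247 = -39/19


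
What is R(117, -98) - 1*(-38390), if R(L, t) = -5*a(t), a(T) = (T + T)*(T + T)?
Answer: -153690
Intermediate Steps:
a(T) = 4*T² (a(T) = (2*T)*(2*T) = 4*T²)
R(L, t) = -20*t²
R(117, -98) - 1*(-38390) = -20*(-98)² - 1*(-38390) = -20*9604 + 38390 = -192080 + 38390 = -153690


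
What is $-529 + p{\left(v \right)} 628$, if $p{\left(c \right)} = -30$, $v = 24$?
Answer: $-19369$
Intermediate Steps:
$-529 + p{\left(v \right)} 628 = -529 - 18840 = -19369$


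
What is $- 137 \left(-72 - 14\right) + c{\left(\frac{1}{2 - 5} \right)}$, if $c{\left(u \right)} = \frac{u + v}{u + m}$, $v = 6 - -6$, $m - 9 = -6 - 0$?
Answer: $\frac{94291}{8} \approx 11786.0$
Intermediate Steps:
$m = 3$ ($m = 9 - 6 = 3$)
$v = 12$ ($v = 6 + 6 = 12$)
$c{\left(u \right)} = \frac{12 + u}{3 + u}$ ($c{\left(u \right)} = \frac{u + 12}{u + 3} = \frac{12 + u}{3 + u}$)
$- 137 \left(-72 - 14\right) + c{\left(\frac{1}{2 - 5} \right)} = - 137 \left(-72 - 14\right) + \frac{12 + \frac{1}{2 - 5}}{3 + \frac{1}{2 - 5}} = \left(-137\right) \left(-86\right) + \frac{12 + \frac{1}{-3}}{3 + \frac{1}{-3}} = 11782 + \frac{12 - \frac{1}{3}}{3 - \frac{1}{3}} = 11782 + \frac{1}{\frac{8}{3}} \cdot \frac{35}{3} = 11782 + \frac{3}{8} \cdot \frac{35}{3} = 11782 + \frac{35}{8} = \frac{94291}{8}$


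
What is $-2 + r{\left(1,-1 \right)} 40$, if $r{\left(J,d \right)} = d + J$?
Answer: $-2$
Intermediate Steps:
$r{\left(J,d \right)} = J + d$
$-2 + r{\left(1,-1 \right)} 40 = -2 + \left(1 - 1\right) 40 = -2 + 0 \cdot 40 = -2 + 0 = -2$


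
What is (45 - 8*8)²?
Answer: 361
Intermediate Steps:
(45 - 8*8)² = (45 - 64)² = (-19)² = 361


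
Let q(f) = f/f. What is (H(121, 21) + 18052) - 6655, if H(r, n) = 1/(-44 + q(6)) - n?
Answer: 489167/43 ≈ 11376.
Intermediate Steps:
q(f) = 1
H(r, n) = -1/43 - n (H(r, n) = 1/(-44 + 1) - n = 1/(-43) - n = -1/43 - n)
(H(121, 21) + 18052) - 6655 = ((-1/43 - 1*21) + 18052) - 6655 = ((-1/43 - 21) + 18052) - 6655 = (-904/43 + 18052) - 6655 = 775332/43 - 6655 = 489167/43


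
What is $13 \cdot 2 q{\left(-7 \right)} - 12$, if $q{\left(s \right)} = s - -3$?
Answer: $-116$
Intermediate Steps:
$q{\left(s \right)} = 3 + s$ ($q{\left(s \right)} = s + 3 = 3 + s$)
$13 \cdot 2 q{\left(-7 \right)} - 12 = 13 \cdot 2 \left(3 - 7\right) - 12 = 26 \left(-4\right) - 12 = -104 - 12 = -116$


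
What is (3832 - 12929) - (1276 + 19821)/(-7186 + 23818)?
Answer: -151322401/16632 ≈ -9098.3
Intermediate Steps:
(3832 - 12929) - (1276 + 19821)/(-7186 + 23818) = -9097 - 21097/16632 = -151322401/16632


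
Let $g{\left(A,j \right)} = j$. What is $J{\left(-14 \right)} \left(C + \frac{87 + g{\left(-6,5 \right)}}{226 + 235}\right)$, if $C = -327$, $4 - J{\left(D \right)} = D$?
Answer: $- \frac{2711790}{461} \approx -5882.4$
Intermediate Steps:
$J{\left(D \right)} = 4 - D$
$J{\left(-14 \right)} \left(C + \frac{87 + g{\left(-6,5 \right)}}{226 + 235}\right) = \left(4 - -14\right) \left(-327 + \frac{87 + 5}{226 + 235}\right) = \left(4 + 14\right) \left(-327 + \frac{92}{461}\right) = 18 \left(-327 + 92 \cdot \frac{1}{461}\right) = 18 \left(-327 + \frac{92}{461}\right) = 18 \left(- \frac{150655}{461}\right) = - \frac{2711790}{461}$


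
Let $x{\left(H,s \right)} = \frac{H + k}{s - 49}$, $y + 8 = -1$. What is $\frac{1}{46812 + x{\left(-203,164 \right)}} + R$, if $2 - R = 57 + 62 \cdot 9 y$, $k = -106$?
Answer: $\frac{26737713772}{5383071} \approx 4967.0$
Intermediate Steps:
$y = -9$ ($y = -8 - 1 = -9$)
$x{\left(H,s \right)} = \frac{-106 + H}{-49 + s}$ ($x{\left(H,s \right)} = \frac{H - 106}{s - 49} = \frac{-106 + H}{-49 + s}$)
$R = 4967$ ($R = 2 - \left(57 + 62 \cdot 9 \left(-9\right)\right) = 2 - \left(57 + 62 \left(-81\right)\right) = 2 - \left(57 - 5022\right) = 2 - -4965 = 2 + 4965 = 4967$)
$\frac{1}{46812 + x{\left(-203,164 \right)}} + R = \frac{1}{46812 + \frac{-106 - 203}{-49 + 164}} + 4967 = \frac{1}{46812 + \frac{1}{115} \left(-309\right)} + 4967 = \frac{1}{46812 - \frac{309}{115}} + 4967 = \frac{1}{\frac{5383071}{115}} + 4967 = \frac{115}{5383071} + 4967 = \frac{26737713772}{5383071}$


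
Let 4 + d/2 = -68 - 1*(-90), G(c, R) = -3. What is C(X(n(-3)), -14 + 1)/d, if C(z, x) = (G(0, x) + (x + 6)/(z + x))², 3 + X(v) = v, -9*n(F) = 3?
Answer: 9/49 ≈ 0.18367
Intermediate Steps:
n(F) = -⅓ (n(F) = -⅑*3 = -⅓)
X(v) = -3 + v
C(z, x) = (-3 + (6 + x)/(x + z))² (C(z, x) = (-3 + (x + 6)/(z + x))² = (-3 + (6 + x)/(x + z))²)
d = 36 (d = -8 + 2*(-68 - 1*(-90)) = -8 + 2*(-68 + 90) = -8 + 2*22 = -8 + 44 = 36)
C(X(n(-3)), -14 + 1)/d = ((6 - 3*(-3 - ⅓) - 2*(-14 + 1))²/((-14 + 1) + (-3 - ⅓))²)/36 = ((6 - 3*(-10/3) - 2*(-13))²/(-13 - 10/3)²)*(1/36) = ((6 + 10 + 26)²/(-49/3)²)*(1/36) = ((9/2401)*42²)*(1/36) = ((9/2401)*1764)*(1/36) = (324/49)*(1/36) = 9/49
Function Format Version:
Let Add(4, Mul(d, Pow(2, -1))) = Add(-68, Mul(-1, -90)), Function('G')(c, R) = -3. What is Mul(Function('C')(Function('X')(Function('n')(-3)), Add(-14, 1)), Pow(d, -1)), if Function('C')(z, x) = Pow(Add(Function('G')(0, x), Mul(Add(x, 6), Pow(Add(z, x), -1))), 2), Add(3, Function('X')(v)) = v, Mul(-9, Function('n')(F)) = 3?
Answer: Rational(9, 49) ≈ 0.18367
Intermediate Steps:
Function('n')(F) = Rational(-1, 3) (Function('n')(F) = Mul(Rational(-1, 9), 3) = Rational(-1, 3))
Function('X')(v) = Add(-3, v)
Function('C')(z, x) = Pow(Add(-3, Mul(Pow(Add(x, z), -1), Add(6, x))), 2) (Function('C')(z, x) = Pow(Add(-3, Mul(Add(x, 6), Pow(Add(z, x), -1))), 2) = Pow(Add(-3, Mul(Add(6, x), Pow(Add(x, z), -1))), 2) = Pow(Add(-3, Mul(Pow(Add(x, z), -1), Add(6, x))), 2))
d = 36 (d = Add(-8, Mul(2, Add(-68, Mul(-1, -90)))) = Add(-8, Mul(2, Add(-68, 90))) = Add(-8, Mul(2, 22)) = Add(-8, 44) = 36)
Mul(Function('C')(Function('X')(Function('n')(-3)), Add(-14, 1)), Pow(d, -1)) = Mul(Mul(Pow(Add(Add(-14, 1), Add(-3, Rational(-1, 3))), -2), Pow(Add(6, Mul(-3, Add(-3, Rational(-1, 3))), Mul(-2, Add(-14, 1))), 2)), Pow(36, -1)) = Mul(Mul(Pow(Add(-13, Rational(-10, 3)), -2), Pow(Add(6, Mul(-3, Rational(-10, 3)), Mul(-2, -13)), 2)), Rational(1, 36)) = Mul(Mul(Pow(Rational(-49, 3), -2), Pow(Add(6, 10, 26), 2)), Rational(1, 36)) = Mul(Mul(Rational(9, 2401), Pow(42, 2)), Rational(1, 36)) = Mul(Mul(Rational(9, 2401), 1764), Rational(1, 36)) = Mul(Rational(324, 49), Rational(1, 36)) = Rational(9, 49)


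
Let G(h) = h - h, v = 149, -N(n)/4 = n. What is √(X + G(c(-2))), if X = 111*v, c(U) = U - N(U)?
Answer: √16539 ≈ 128.60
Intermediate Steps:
N(n) = -4*n
c(U) = 5*U (c(U) = U - (-4)*U = U + 4*U = 5*U)
X = 16539 (X = 111*149 = 16539)
G(h) = 0
√(X + G(c(-2))) = √(16539 + 0) = √16539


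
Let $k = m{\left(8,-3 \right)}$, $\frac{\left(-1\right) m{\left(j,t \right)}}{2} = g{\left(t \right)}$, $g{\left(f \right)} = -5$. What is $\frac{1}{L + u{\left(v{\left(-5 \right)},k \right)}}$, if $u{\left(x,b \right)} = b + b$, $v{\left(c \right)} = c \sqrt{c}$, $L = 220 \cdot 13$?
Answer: $\frac{1}{2880} \approx 0.00034722$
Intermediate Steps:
$L = 2860$
$m{\left(j,t \right)} = 10$ ($m{\left(j,t \right)} = \left(-2\right) \left(-5\right) = 10$)
$v{\left(c \right)} = c^{\frac{3}{2}}$
$k = 10$
$u{\left(x,b \right)} = 2 b$
$\frac{1}{L + u{\left(v{\left(-5 \right)},k \right)}} = \frac{1}{2860 + 2 \cdot 10} = \frac{1}{2860 + 20} = \frac{1}{2880}$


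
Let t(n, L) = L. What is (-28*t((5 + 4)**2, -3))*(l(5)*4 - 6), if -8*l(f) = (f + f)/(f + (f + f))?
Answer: -532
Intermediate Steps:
l(f) = -1/12 (l(f) = -(f + f)/(8*(f + (f + f))) = -2*f/(8*(f + 2*f)) = -2*f/(8*(3*f)) = -2*f*1/(3*f)/8 = -1/8*2/3 = -1/12)
(-28*t((5 + 4)**2, -3))*(l(5)*4 - 6) = (-28*(-3))*(-1/12*4 - 6) = 84*(-1/3 - 6) = 84*(-19/3) = -532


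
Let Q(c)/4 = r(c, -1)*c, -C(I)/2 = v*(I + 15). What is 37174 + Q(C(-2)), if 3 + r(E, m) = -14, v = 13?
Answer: 60158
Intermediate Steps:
r(E, m) = -17 (r(E, m) = -3 - 14 = -17)
C(I) = -390 - 26*I (C(I) = -26*(I + 15) = -26*(15 + I) = -2*(195 + 13*I) = -390 - 26*I)
Q(c) = -68*c (Q(c) = 4*(-17*c) = -68*c)
37174 + Q(C(-2)) = 37174 - 68*(-390 - 26*(-2)) = 37174 - 68*(-390 + 52) = 37174 - 68*(-338) = 37174 + 22984 = 60158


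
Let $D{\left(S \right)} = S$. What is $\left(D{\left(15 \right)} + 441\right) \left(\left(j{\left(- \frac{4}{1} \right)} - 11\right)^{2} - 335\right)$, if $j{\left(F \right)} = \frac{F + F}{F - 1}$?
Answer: $- \frac{2811696}{25} \approx -1.1247 \cdot 10^{5}$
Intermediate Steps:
$j{\left(F \right)} = \frac{2 F}{-1 + F}$
$\left(D{\left(15 \right)} + 441\right) \left(\left(j{\left(- \frac{4}{1} \right)} - 11\right)^{2} - 335\right) = \left(15 + 441\right) \left(\left(\frac{2 \left(- \frac{4}{1}\right)}{-1 - \frac{4}{1}} - 11\right)^{2} - 335\right) = 456 \left(\left(\frac{2 \left(\left(-4\right) 1\right)}{-1 - 4} - 11\right)^{2} - 335\right) = 456 \left(\left(2 \left(-4\right) \frac{1}{-1 - 4} - 11\right)^{2} - 335\right) = 456 \left(\left(2 \left(-4\right) \frac{1}{-5} - 11\right)^{2} - 335\right) = 456 \left(\left(2 \left(-4\right) \left(- \frac{1}{5}\right) - 11\right)^{2} - 335\right) = 456 \left(\left(\frac{8}{5} - 11\right)^{2} - 335\right) = 456 \left(\left(- \frac{47}{5}\right)^{2} - 335\right) = 456 \left(\frac{2209}{25} - 335\right) = 456 \left(- \frac{6166}{25}\right) = - \frac{2811696}{25}$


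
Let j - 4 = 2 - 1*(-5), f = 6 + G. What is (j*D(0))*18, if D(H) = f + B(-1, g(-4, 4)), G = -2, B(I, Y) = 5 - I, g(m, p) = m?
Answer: 1980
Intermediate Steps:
f = 4 (f = 6 - 2 = 4)
j = 11 (j = 4 + (2 - 1*(-5)) = 4 + (2 + 5) = 4 + 7 = 11)
D(H) = 10 (D(H) = 4 + (5 - 1*(-1)) = 4 + (5 + 1) = 4 + 6 = 10)
(j*D(0))*18 = (11*10)*18 = 110*18 = 1980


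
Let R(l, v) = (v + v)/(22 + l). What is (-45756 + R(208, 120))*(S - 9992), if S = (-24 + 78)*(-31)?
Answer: 12276878424/23 ≈ 5.3378e+8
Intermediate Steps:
R(l, v) = 2*v/(22 + l) (R(l, v) = (2*v)/(22 + l) = 2*v/(22 + l))
S = -1674 (S = 54*(-31) = -1674)
(-45756 + R(208, 120))*(S - 9992) = (-45756 + 2*120/(22 + 208))*(-1674 - 9992) = (-45756 + 2*120/230)*(-11666) = (-45756 + 2*120*(1/230))*(-11666) = (-45756 + 24/23)*(-11666) = -1052364/23*(-11666) = 12276878424/23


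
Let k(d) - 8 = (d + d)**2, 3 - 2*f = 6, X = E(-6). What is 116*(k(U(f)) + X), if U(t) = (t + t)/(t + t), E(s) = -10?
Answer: 232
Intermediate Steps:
X = -10
f = -3/2 (f = 3/2 - 1/2*6 = 3/2 - 3 = -3/2 ≈ -1.5000)
U(t) = 1 (U(t) = (2*t)/((2*t)) = (2*t)*(1/(2*t)) = 1)
k(d) = 8 + 4*d**2 (k(d) = 8 + (d + d)**2 = 8 + (2*d)**2 = 8 + 4*d**2)
116*(k(U(f)) + X) = 116*((8 + 4*1**2) - 10) = 116*((8 + 4*1) - 10) = 116*((8 + 4) - 10) = 116*(12 - 10) = 116*2 = 232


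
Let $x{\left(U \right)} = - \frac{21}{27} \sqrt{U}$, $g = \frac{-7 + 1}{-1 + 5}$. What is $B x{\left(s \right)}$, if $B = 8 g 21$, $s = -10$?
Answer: $196 i \sqrt{10} \approx 619.81 i$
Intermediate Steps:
$g = - \frac{3}{2}$ ($g = - \frac{6}{4} = \left(-6\right) \frac{1}{4} = - \frac{3}{2} \approx -1.5$)
$x{\left(U \right)} = - \frac{7 \sqrt{U}}{9}$ ($x{\left(U \right)} = \left(-21\right) \frac{1}{27} \sqrt{U} = - \frac{7 \sqrt{U}}{9}$)
$B = -252$ ($B = 8 \left(- \frac{3}{2}\right) 21 = \left(-12\right) 21 = -252$)
$B x{\left(s \right)} = - 252 \left(- \frac{7 \sqrt{-10}}{9}\right) = - 252 \left(- \frac{7 i \sqrt{10}}{9}\right) = 196 i \sqrt{10}$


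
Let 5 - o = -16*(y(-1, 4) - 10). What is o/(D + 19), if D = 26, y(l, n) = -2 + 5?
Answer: -107/45 ≈ -2.3778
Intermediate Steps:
y(l, n) = 3
o = -107 (o = 5 - (-16)*(3 - 10) = 5 - (-16)*(-7) = 5 - 1*112 = 5 - 112 = -107)
o/(D + 19) = -107/(26 + 19) = -107/45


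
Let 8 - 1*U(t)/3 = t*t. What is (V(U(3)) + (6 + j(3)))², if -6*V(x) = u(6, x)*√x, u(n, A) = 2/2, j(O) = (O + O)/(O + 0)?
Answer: (48 - I*√3)²/36 ≈ 63.917 - 4.6188*I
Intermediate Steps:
j(O) = 2 (j(O) = (2*O)/O = 2)
u(n, A) = 1 (u(n, A) = 2*(½) = 1)
U(t) = 24 - 3*t² (U(t) = 24 - 3*t*t = 24 - 3*t²)
V(x) = -√x/6
(V(U(3)) + (6 + j(3)))² = (-√(24 - 3*3²)/6 + (6 + 2))² = (-√(24 - 3*9)/6 + 8)² = (-√(24 - 27)/6 + 8)² = (-I*√3/6 + 8)² = (8 - I*√3/6)²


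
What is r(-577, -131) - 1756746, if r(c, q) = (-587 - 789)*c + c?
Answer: -963371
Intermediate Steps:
r(c, q) = -1375*c (r(c, q) = -1376*c + c = -1375*c)
r(-577, -131) - 1756746 = -1375*(-577) - 1756746 = 793375 - 1756746 = -963371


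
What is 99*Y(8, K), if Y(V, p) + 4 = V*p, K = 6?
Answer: 4356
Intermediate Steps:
Y(V, p) = -4 + V*p
99*Y(8, K) = 99*(-4 + 8*6) = 99*(-4 + 48) = 99*44 = 4356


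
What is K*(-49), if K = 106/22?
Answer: -2597/11 ≈ -236.09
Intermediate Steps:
K = 53/11 (K = 106*(1/22) = 53/11 ≈ 4.8182)
K*(-49) = (53/11)*(-49) = -2597/11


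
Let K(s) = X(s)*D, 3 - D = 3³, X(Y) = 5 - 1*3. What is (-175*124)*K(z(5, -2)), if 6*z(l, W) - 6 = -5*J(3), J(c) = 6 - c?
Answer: 1041600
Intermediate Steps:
X(Y) = 2 (X(Y) = 5 - 3 = 2)
z(l, W) = -3/2 (z(l, W) = 1 + (-5*(6 - 1*3))/6 = 1 + (-5*(6 - 3))/6 = 1 + (-5*3)/6 = 1 + (⅙)*(-15) = 1 - 5/2 = -3/2)
D = -24 (D = 3 - 1*3³ = 3 - 1*27 = 3 - 27 = -24)
K(s) = -48 (K(s) = 2*(-24) = -48)
(-175*124)*K(z(5, -2)) = -175*124*(-48) = -21700*(-48) = 1041600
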